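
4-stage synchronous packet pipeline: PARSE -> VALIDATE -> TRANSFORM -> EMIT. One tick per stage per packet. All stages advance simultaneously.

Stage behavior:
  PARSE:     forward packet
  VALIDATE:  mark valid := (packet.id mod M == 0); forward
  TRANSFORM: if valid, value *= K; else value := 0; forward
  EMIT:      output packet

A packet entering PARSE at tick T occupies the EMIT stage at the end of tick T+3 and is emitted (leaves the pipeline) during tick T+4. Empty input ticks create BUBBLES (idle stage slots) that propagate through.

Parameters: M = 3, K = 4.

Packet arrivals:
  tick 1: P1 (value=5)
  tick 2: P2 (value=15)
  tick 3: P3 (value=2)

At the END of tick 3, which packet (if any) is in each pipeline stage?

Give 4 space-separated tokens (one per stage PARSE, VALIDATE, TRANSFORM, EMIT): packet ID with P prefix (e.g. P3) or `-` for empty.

Tick 1: [PARSE:P1(v=5,ok=F), VALIDATE:-, TRANSFORM:-, EMIT:-] out:-; in:P1
Tick 2: [PARSE:P2(v=15,ok=F), VALIDATE:P1(v=5,ok=F), TRANSFORM:-, EMIT:-] out:-; in:P2
Tick 3: [PARSE:P3(v=2,ok=F), VALIDATE:P2(v=15,ok=F), TRANSFORM:P1(v=0,ok=F), EMIT:-] out:-; in:P3
At end of tick 3: ['P3', 'P2', 'P1', '-']

Answer: P3 P2 P1 -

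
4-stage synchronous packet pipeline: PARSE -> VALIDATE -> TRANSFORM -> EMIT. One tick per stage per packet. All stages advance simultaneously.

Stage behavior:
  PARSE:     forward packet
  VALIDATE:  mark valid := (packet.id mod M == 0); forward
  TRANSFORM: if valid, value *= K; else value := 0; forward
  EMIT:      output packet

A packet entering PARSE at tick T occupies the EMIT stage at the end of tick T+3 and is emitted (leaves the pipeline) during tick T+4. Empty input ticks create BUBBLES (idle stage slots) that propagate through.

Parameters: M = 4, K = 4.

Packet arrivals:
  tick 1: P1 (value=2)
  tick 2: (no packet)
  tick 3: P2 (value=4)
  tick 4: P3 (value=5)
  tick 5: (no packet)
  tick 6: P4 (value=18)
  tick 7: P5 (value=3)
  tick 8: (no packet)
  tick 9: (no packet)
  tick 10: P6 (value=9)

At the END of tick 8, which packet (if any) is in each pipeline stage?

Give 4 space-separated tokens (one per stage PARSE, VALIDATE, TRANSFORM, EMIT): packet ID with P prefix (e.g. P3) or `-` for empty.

Tick 1: [PARSE:P1(v=2,ok=F), VALIDATE:-, TRANSFORM:-, EMIT:-] out:-; in:P1
Tick 2: [PARSE:-, VALIDATE:P1(v=2,ok=F), TRANSFORM:-, EMIT:-] out:-; in:-
Tick 3: [PARSE:P2(v=4,ok=F), VALIDATE:-, TRANSFORM:P1(v=0,ok=F), EMIT:-] out:-; in:P2
Tick 4: [PARSE:P3(v=5,ok=F), VALIDATE:P2(v=4,ok=F), TRANSFORM:-, EMIT:P1(v=0,ok=F)] out:-; in:P3
Tick 5: [PARSE:-, VALIDATE:P3(v=5,ok=F), TRANSFORM:P2(v=0,ok=F), EMIT:-] out:P1(v=0); in:-
Tick 6: [PARSE:P4(v=18,ok=F), VALIDATE:-, TRANSFORM:P3(v=0,ok=F), EMIT:P2(v=0,ok=F)] out:-; in:P4
Tick 7: [PARSE:P5(v=3,ok=F), VALIDATE:P4(v=18,ok=T), TRANSFORM:-, EMIT:P3(v=0,ok=F)] out:P2(v=0); in:P5
Tick 8: [PARSE:-, VALIDATE:P5(v=3,ok=F), TRANSFORM:P4(v=72,ok=T), EMIT:-] out:P3(v=0); in:-
At end of tick 8: ['-', 'P5', 'P4', '-']

Answer: - P5 P4 -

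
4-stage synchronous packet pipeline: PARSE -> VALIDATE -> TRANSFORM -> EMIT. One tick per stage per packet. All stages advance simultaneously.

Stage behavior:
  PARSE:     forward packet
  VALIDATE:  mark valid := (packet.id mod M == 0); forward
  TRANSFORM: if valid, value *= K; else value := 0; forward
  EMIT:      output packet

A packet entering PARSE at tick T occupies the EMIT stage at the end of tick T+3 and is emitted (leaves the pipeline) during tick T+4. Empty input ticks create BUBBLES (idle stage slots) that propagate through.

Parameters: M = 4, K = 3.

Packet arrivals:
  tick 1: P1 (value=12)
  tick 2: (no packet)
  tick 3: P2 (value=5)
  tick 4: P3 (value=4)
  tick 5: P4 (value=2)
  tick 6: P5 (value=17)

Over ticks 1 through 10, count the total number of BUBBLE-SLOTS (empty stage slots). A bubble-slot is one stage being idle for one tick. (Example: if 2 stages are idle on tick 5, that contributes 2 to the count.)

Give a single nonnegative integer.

Answer: 20

Derivation:
Tick 1: [PARSE:P1(v=12,ok=F), VALIDATE:-, TRANSFORM:-, EMIT:-] out:-; bubbles=3
Tick 2: [PARSE:-, VALIDATE:P1(v=12,ok=F), TRANSFORM:-, EMIT:-] out:-; bubbles=3
Tick 3: [PARSE:P2(v=5,ok=F), VALIDATE:-, TRANSFORM:P1(v=0,ok=F), EMIT:-] out:-; bubbles=2
Tick 4: [PARSE:P3(v=4,ok=F), VALIDATE:P2(v=5,ok=F), TRANSFORM:-, EMIT:P1(v=0,ok=F)] out:-; bubbles=1
Tick 5: [PARSE:P4(v=2,ok=F), VALIDATE:P3(v=4,ok=F), TRANSFORM:P2(v=0,ok=F), EMIT:-] out:P1(v=0); bubbles=1
Tick 6: [PARSE:P5(v=17,ok=F), VALIDATE:P4(v=2,ok=T), TRANSFORM:P3(v=0,ok=F), EMIT:P2(v=0,ok=F)] out:-; bubbles=0
Tick 7: [PARSE:-, VALIDATE:P5(v=17,ok=F), TRANSFORM:P4(v=6,ok=T), EMIT:P3(v=0,ok=F)] out:P2(v=0); bubbles=1
Tick 8: [PARSE:-, VALIDATE:-, TRANSFORM:P5(v=0,ok=F), EMIT:P4(v=6,ok=T)] out:P3(v=0); bubbles=2
Tick 9: [PARSE:-, VALIDATE:-, TRANSFORM:-, EMIT:P5(v=0,ok=F)] out:P4(v=6); bubbles=3
Tick 10: [PARSE:-, VALIDATE:-, TRANSFORM:-, EMIT:-] out:P5(v=0); bubbles=4
Total bubble-slots: 20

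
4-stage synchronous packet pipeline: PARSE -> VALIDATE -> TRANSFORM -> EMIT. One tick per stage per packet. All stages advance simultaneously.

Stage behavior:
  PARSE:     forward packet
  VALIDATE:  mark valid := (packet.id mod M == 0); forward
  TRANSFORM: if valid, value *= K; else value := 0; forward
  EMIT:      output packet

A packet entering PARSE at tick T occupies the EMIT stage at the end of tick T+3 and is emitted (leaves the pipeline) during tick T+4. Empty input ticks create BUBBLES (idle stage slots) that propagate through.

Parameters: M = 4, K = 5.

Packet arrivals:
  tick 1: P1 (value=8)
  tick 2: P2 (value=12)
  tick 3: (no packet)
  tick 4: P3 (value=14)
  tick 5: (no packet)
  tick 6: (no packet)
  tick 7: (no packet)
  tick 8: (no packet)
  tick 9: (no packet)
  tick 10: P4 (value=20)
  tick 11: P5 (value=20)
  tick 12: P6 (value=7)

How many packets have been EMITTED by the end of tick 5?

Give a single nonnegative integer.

Tick 1: [PARSE:P1(v=8,ok=F), VALIDATE:-, TRANSFORM:-, EMIT:-] out:-; in:P1
Tick 2: [PARSE:P2(v=12,ok=F), VALIDATE:P1(v=8,ok=F), TRANSFORM:-, EMIT:-] out:-; in:P2
Tick 3: [PARSE:-, VALIDATE:P2(v=12,ok=F), TRANSFORM:P1(v=0,ok=F), EMIT:-] out:-; in:-
Tick 4: [PARSE:P3(v=14,ok=F), VALIDATE:-, TRANSFORM:P2(v=0,ok=F), EMIT:P1(v=0,ok=F)] out:-; in:P3
Tick 5: [PARSE:-, VALIDATE:P3(v=14,ok=F), TRANSFORM:-, EMIT:P2(v=0,ok=F)] out:P1(v=0); in:-
Emitted by tick 5: ['P1']

Answer: 1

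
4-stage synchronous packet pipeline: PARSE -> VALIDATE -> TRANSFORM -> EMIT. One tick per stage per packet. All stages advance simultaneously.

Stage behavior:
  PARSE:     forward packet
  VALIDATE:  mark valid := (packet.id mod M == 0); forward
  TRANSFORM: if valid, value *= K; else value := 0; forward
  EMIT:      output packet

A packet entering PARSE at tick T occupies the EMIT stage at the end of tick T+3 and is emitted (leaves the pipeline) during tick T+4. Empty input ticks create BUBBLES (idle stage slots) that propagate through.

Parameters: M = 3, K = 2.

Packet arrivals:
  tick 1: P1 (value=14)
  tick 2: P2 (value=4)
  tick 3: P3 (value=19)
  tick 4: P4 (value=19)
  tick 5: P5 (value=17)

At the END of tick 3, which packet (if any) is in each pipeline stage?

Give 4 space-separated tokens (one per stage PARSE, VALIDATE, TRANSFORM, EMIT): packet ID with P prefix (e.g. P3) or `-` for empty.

Tick 1: [PARSE:P1(v=14,ok=F), VALIDATE:-, TRANSFORM:-, EMIT:-] out:-; in:P1
Tick 2: [PARSE:P2(v=4,ok=F), VALIDATE:P1(v=14,ok=F), TRANSFORM:-, EMIT:-] out:-; in:P2
Tick 3: [PARSE:P3(v=19,ok=F), VALIDATE:P2(v=4,ok=F), TRANSFORM:P1(v=0,ok=F), EMIT:-] out:-; in:P3
At end of tick 3: ['P3', 'P2', 'P1', '-']

Answer: P3 P2 P1 -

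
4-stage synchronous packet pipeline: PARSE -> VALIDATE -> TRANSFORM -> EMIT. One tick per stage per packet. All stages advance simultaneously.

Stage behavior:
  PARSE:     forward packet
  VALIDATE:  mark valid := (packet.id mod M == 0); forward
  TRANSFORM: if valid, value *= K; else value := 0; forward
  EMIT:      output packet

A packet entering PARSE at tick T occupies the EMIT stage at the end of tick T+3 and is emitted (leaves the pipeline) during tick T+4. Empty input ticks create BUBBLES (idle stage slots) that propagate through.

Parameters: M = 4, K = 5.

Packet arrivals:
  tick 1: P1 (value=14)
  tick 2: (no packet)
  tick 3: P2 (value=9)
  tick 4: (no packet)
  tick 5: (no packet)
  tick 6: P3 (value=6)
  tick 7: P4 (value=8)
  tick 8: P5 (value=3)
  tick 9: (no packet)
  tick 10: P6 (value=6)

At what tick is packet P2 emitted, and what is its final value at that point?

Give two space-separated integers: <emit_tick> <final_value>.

Answer: 7 0

Derivation:
Tick 1: [PARSE:P1(v=14,ok=F), VALIDATE:-, TRANSFORM:-, EMIT:-] out:-; in:P1
Tick 2: [PARSE:-, VALIDATE:P1(v=14,ok=F), TRANSFORM:-, EMIT:-] out:-; in:-
Tick 3: [PARSE:P2(v=9,ok=F), VALIDATE:-, TRANSFORM:P1(v=0,ok=F), EMIT:-] out:-; in:P2
Tick 4: [PARSE:-, VALIDATE:P2(v=9,ok=F), TRANSFORM:-, EMIT:P1(v=0,ok=F)] out:-; in:-
Tick 5: [PARSE:-, VALIDATE:-, TRANSFORM:P2(v=0,ok=F), EMIT:-] out:P1(v=0); in:-
Tick 6: [PARSE:P3(v=6,ok=F), VALIDATE:-, TRANSFORM:-, EMIT:P2(v=0,ok=F)] out:-; in:P3
Tick 7: [PARSE:P4(v=8,ok=F), VALIDATE:P3(v=6,ok=F), TRANSFORM:-, EMIT:-] out:P2(v=0); in:P4
Tick 8: [PARSE:P5(v=3,ok=F), VALIDATE:P4(v=8,ok=T), TRANSFORM:P3(v=0,ok=F), EMIT:-] out:-; in:P5
Tick 9: [PARSE:-, VALIDATE:P5(v=3,ok=F), TRANSFORM:P4(v=40,ok=T), EMIT:P3(v=0,ok=F)] out:-; in:-
Tick 10: [PARSE:P6(v=6,ok=F), VALIDATE:-, TRANSFORM:P5(v=0,ok=F), EMIT:P4(v=40,ok=T)] out:P3(v=0); in:P6
Tick 11: [PARSE:-, VALIDATE:P6(v=6,ok=F), TRANSFORM:-, EMIT:P5(v=0,ok=F)] out:P4(v=40); in:-
Tick 12: [PARSE:-, VALIDATE:-, TRANSFORM:P6(v=0,ok=F), EMIT:-] out:P5(v=0); in:-
Tick 13: [PARSE:-, VALIDATE:-, TRANSFORM:-, EMIT:P6(v=0,ok=F)] out:-; in:-
Tick 14: [PARSE:-, VALIDATE:-, TRANSFORM:-, EMIT:-] out:P6(v=0); in:-
P2: arrives tick 3, valid=False (id=2, id%4=2), emit tick 7, final value 0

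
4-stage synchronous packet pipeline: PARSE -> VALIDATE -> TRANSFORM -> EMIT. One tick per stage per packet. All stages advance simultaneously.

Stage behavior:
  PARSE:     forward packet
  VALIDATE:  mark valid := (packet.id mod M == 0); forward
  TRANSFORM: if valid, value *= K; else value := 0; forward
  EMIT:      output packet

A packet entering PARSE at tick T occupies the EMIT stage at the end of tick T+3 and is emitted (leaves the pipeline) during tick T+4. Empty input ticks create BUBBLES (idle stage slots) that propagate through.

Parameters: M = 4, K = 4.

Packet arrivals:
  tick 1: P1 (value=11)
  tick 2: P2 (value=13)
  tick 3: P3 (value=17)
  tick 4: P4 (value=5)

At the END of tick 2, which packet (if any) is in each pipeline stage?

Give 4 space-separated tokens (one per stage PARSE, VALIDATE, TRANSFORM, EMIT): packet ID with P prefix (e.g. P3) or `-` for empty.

Tick 1: [PARSE:P1(v=11,ok=F), VALIDATE:-, TRANSFORM:-, EMIT:-] out:-; in:P1
Tick 2: [PARSE:P2(v=13,ok=F), VALIDATE:P1(v=11,ok=F), TRANSFORM:-, EMIT:-] out:-; in:P2
At end of tick 2: ['P2', 'P1', '-', '-']

Answer: P2 P1 - -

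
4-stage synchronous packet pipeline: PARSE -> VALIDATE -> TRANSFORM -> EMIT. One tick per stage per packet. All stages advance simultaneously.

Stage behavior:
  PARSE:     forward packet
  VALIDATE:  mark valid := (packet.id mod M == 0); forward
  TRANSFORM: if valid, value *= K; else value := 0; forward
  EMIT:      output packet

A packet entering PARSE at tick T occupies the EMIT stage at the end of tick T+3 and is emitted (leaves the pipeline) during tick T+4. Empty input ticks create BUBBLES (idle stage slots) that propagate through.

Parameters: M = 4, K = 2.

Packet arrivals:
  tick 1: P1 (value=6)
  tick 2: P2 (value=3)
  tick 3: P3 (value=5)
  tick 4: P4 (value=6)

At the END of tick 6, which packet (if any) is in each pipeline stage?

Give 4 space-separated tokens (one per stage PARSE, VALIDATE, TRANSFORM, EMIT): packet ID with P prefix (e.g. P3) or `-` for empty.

Answer: - - P4 P3

Derivation:
Tick 1: [PARSE:P1(v=6,ok=F), VALIDATE:-, TRANSFORM:-, EMIT:-] out:-; in:P1
Tick 2: [PARSE:P2(v=3,ok=F), VALIDATE:P1(v=6,ok=F), TRANSFORM:-, EMIT:-] out:-; in:P2
Tick 3: [PARSE:P3(v=5,ok=F), VALIDATE:P2(v=3,ok=F), TRANSFORM:P1(v=0,ok=F), EMIT:-] out:-; in:P3
Tick 4: [PARSE:P4(v=6,ok=F), VALIDATE:P3(v=5,ok=F), TRANSFORM:P2(v=0,ok=F), EMIT:P1(v=0,ok=F)] out:-; in:P4
Tick 5: [PARSE:-, VALIDATE:P4(v=6,ok=T), TRANSFORM:P3(v=0,ok=F), EMIT:P2(v=0,ok=F)] out:P1(v=0); in:-
Tick 6: [PARSE:-, VALIDATE:-, TRANSFORM:P4(v=12,ok=T), EMIT:P3(v=0,ok=F)] out:P2(v=0); in:-
At end of tick 6: ['-', '-', 'P4', 'P3']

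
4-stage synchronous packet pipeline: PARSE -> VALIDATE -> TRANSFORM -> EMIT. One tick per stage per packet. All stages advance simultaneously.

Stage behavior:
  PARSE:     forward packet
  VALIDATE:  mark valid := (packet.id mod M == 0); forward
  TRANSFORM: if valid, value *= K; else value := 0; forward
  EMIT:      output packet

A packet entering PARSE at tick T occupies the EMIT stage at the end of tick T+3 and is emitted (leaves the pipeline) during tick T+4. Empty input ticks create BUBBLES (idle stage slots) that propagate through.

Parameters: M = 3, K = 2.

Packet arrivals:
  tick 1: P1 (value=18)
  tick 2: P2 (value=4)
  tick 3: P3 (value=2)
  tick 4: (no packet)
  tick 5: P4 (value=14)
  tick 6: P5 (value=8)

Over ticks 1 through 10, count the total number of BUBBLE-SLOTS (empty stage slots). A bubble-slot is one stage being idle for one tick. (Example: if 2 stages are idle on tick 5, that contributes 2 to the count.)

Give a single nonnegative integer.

Answer: 20

Derivation:
Tick 1: [PARSE:P1(v=18,ok=F), VALIDATE:-, TRANSFORM:-, EMIT:-] out:-; bubbles=3
Tick 2: [PARSE:P2(v=4,ok=F), VALIDATE:P1(v=18,ok=F), TRANSFORM:-, EMIT:-] out:-; bubbles=2
Tick 3: [PARSE:P3(v=2,ok=F), VALIDATE:P2(v=4,ok=F), TRANSFORM:P1(v=0,ok=F), EMIT:-] out:-; bubbles=1
Tick 4: [PARSE:-, VALIDATE:P3(v=2,ok=T), TRANSFORM:P2(v=0,ok=F), EMIT:P1(v=0,ok=F)] out:-; bubbles=1
Tick 5: [PARSE:P4(v=14,ok=F), VALIDATE:-, TRANSFORM:P3(v=4,ok=T), EMIT:P2(v=0,ok=F)] out:P1(v=0); bubbles=1
Tick 6: [PARSE:P5(v=8,ok=F), VALIDATE:P4(v=14,ok=F), TRANSFORM:-, EMIT:P3(v=4,ok=T)] out:P2(v=0); bubbles=1
Tick 7: [PARSE:-, VALIDATE:P5(v=8,ok=F), TRANSFORM:P4(v=0,ok=F), EMIT:-] out:P3(v=4); bubbles=2
Tick 8: [PARSE:-, VALIDATE:-, TRANSFORM:P5(v=0,ok=F), EMIT:P4(v=0,ok=F)] out:-; bubbles=2
Tick 9: [PARSE:-, VALIDATE:-, TRANSFORM:-, EMIT:P5(v=0,ok=F)] out:P4(v=0); bubbles=3
Tick 10: [PARSE:-, VALIDATE:-, TRANSFORM:-, EMIT:-] out:P5(v=0); bubbles=4
Total bubble-slots: 20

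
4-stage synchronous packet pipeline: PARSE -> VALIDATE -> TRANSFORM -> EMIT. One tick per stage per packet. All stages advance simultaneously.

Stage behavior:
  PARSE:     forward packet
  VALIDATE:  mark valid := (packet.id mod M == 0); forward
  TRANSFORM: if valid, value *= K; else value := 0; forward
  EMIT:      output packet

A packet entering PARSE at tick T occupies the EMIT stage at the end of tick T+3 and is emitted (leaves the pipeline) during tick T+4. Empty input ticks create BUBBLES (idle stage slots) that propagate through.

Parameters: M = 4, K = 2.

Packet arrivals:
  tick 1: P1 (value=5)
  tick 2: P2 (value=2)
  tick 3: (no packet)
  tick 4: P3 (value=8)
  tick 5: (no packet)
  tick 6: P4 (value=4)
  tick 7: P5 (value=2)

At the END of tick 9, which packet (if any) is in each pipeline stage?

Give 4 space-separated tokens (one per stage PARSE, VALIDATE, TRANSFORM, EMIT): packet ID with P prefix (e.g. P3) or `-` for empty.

Answer: - - P5 P4

Derivation:
Tick 1: [PARSE:P1(v=5,ok=F), VALIDATE:-, TRANSFORM:-, EMIT:-] out:-; in:P1
Tick 2: [PARSE:P2(v=2,ok=F), VALIDATE:P1(v=5,ok=F), TRANSFORM:-, EMIT:-] out:-; in:P2
Tick 3: [PARSE:-, VALIDATE:P2(v=2,ok=F), TRANSFORM:P1(v=0,ok=F), EMIT:-] out:-; in:-
Tick 4: [PARSE:P3(v=8,ok=F), VALIDATE:-, TRANSFORM:P2(v=0,ok=F), EMIT:P1(v=0,ok=F)] out:-; in:P3
Tick 5: [PARSE:-, VALIDATE:P3(v=8,ok=F), TRANSFORM:-, EMIT:P2(v=0,ok=F)] out:P1(v=0); in:-
Tick 6: [PARSE:P4(v=4,ok=F), VALIDATE:-, TRANSFORM:P3(v=0,ok=F), EMIT:-] out:P2(v=0); in:P4
Tick 7: [PARSE:P5(v=2,ok=F), VALIDATE:P4(v=4,ok=T), TRANSFORM:-, EMIT:P3(v=0,ok=F)] out:-; in:P5
Tick 8: [PARSE:-, VALIDATE:P5(v=2,ok=F), TRANSFORM:P4(v=8,ok=T), EMIT:-] out:P3(v=0); in:-
Tick 9: [PARSE:-, VALIDATE:-, TRANSFORM:P5(v=0,ok=F), EMIT:P4(v=8,ok=T)] out:-; in:-
At end of tick 9: ['-', '-', 'P5', 'P4']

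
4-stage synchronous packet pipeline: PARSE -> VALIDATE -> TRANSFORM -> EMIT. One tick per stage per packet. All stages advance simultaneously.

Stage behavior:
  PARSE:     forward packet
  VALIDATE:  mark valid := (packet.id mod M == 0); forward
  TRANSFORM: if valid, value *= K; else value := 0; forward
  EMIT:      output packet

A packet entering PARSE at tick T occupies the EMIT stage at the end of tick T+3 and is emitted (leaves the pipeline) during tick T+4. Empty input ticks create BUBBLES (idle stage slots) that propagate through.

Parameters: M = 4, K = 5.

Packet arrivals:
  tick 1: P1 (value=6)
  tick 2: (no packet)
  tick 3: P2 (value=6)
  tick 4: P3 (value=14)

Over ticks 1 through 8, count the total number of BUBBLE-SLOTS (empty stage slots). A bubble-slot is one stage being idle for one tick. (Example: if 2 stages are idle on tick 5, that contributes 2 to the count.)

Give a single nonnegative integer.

Answer: 20

Derivation:
Tick 1: [PARSE:P1(v=6,ok=F), VALIDATE:-, TRANSFORM:-, EMIT:-] out:-; bubbles=3
Tick 2: [PARSE:-, VALIDATE:P1(v=6,ok=F), TRANSFORM:-, EMIT:-] out:-; bubbles=3
Tick 3: [PARSE:P2(v=6,ok=F), VALIDATE:-, TRANSFORM:P1(v=0,ok=F), EMIT:-] out:-; bubbles=2
Tick 4: [PARSE:P3(v=14,ok=F), VALIDATE:P2(v=6,ok=F), TRANSFORM:-, EMIT:P1(v=0,ok=F)] out:-; bubbles=1
Tick 5: [PARSE:-, VALIDATE:P3(v=14,ok=F), TRANSFORM:P2(v=0,ok=F), EMIT:-] out:P1(v=0); bubbles=2
Tick 6: [PARSE:-, VALIDATE:-, TRANSFORM:P3(v=0,ok=F), EMIT:P2(v=0,ok=F)] out:-; bubbles=2
Tick 7: [PARSE:-, VALIDATE:-, TRANSFORM:-, EMIT:P3(v=0,ok=F)] out:P2(v=0); bubbles=3
Tick 8: [PARSE:-, VALIDATE:-, TRANSFORM:-, EMIT:-] out:P3(v=0); bubbles=4
Total bubble-slots: 20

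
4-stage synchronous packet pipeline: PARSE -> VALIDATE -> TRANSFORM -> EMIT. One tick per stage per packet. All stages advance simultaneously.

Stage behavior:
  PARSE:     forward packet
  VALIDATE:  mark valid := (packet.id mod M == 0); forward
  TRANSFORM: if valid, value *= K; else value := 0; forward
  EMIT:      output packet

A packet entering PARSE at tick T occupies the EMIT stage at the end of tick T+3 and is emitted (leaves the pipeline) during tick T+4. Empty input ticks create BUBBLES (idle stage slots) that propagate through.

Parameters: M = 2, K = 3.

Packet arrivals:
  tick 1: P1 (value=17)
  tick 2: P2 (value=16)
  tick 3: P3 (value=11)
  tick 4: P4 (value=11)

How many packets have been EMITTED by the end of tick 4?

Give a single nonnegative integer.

Answer: 0

Derivation:
Tick 1: [PARSE:P1(v=17,ok=F), VALIDATE:-, TRANSFORM:-, EMIT:-] out:-; in:P1
Tick 2: [PARSE:P2(v=16,ok=F), VALIDATE:P1(v=17,ok=F), TRANSFORM:-, EMIT:-] out:-; in:P2
Tick 3: [PARSE:P3(v=11,ok=F), VALIDATE:P2(v=16,ok=T), TRANSFORM:P1(v=0,ok=F), EMIT:-] out:-; in:P3
Tick 4: [PARSE:P4(v=11,ok=F), VALIDATE:P3(v=11,ok=F), TRANSFORM:P2(v=48,ok=T), EMIT:P1(v=0,ok=F)] out:-; in:P4
Emitted by tick 4: []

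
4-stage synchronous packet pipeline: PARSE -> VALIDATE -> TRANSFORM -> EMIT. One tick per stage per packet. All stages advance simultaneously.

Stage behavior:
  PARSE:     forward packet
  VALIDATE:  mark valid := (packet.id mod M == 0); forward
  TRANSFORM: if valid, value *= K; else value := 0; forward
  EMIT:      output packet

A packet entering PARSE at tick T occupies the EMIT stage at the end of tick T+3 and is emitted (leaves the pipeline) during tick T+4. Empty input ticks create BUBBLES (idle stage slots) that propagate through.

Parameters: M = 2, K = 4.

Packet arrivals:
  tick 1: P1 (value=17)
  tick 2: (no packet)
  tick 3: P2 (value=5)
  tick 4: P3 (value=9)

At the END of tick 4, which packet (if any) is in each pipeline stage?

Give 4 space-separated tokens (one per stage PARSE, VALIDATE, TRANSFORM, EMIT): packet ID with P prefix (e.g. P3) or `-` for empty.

Answer: P3 P2 - P1

Derivation:
Tick 1: [PARSE:P1(v=17,ok=F), VALIDATE:-, TRANSFORM:-, EMIT:-] out:-; in:P1
Tick 2: [PARSE:-, VALIDATE:P1(v=17,ok=F), TRANSFORM:-, EMIT:-] out:-; in:-
Tick 3: [PARSE:P2(v=5,ok=F), VALIDATE:-, TRANSFORM:P1(v=0,ok=F), EMIT:-] out:-; in:P2
Tick 4: [PARSE:P3(v=9,ok=F), VALIDATE:P2(v=5,ok=T), TRANSFORM:-, EMIT:P1(v=0,ok=F)] out:-; in:P3
At end of tick 4: ['P3', 'P2', '-', 'P1']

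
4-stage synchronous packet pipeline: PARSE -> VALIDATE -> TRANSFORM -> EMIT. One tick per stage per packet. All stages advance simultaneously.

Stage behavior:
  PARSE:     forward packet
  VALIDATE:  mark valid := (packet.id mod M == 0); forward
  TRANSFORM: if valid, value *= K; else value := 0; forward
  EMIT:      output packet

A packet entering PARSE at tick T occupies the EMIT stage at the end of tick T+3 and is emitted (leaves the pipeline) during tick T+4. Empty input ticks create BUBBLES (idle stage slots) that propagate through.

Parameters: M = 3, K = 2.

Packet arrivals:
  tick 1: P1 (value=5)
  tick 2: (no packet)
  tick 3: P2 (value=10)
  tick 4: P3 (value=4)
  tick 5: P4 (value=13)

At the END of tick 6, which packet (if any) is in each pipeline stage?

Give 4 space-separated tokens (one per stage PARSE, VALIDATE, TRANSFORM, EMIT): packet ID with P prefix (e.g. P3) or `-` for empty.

Answer: - P4 P3 P2

Derivation:
Tick 1: [PARSE:P1(v=5,ok=F), VALIDATE:-, TRANSFORM:-, EMIT:-] out:-; in:P1
Tick 2: [PARSE:-, VALIDATE:P1(v=5,ok=F), TRANSFORM:-, EMIT:-] out:-; in:-
Tick 3: [PARSE:P2(v=10,ok=F), VALIDATE:-, TRANSFORM:P1(v=0,ok=F), EMIT:-] out:-; in:P2
Tick 4: [PARSE:P3(v=4,ok=F), VALIDATE:P2(v=10,ok=F), TRANSFORM:-, EMIT:P1(v=0,ok=F)] out:-; in:P3
Tick 5: [PARSE:P4(v=13,ok=F), VALIDATE:P3(v=4,ok=T), TRANSFORM:P2(v=0,ok=F), EMIT:-] out:P1(v=0); in:P4
Tick 6: [PARSE:-, VALIDATE:P4(v=13,ok=F), TRANSFORM:P3(v=8,ok=T), EMIT:P2(v=0,ok=F)] out:-; in:-
At end of tick 6: ['-', 'P4', 'P3', 'P2']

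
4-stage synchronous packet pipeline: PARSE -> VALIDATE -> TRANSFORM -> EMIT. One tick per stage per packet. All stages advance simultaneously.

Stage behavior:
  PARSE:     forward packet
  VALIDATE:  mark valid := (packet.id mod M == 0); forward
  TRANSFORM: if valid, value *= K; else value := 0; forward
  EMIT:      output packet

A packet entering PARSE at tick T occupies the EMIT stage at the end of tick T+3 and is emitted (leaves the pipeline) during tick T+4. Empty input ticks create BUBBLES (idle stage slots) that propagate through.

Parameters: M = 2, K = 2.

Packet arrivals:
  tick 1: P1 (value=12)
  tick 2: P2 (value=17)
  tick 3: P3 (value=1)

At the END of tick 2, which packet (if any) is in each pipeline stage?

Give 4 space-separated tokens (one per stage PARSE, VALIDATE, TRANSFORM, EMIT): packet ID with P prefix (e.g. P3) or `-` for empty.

Tick 1: [PARSE:P1(v=12,ok=F), VALIDATE:-, TRANSFORM:-, EMIT:-] out:-; in:P1
Tick 2: [PARSE:P2(v=17,ok=F), VALIDATE:P1(v=12,ok=F), TRANSFORM:-, EMIT:-] out:-; in:P2
At end of tick 2: ['P2', 'P1', '-', '-']

Answer: P2 P1 - -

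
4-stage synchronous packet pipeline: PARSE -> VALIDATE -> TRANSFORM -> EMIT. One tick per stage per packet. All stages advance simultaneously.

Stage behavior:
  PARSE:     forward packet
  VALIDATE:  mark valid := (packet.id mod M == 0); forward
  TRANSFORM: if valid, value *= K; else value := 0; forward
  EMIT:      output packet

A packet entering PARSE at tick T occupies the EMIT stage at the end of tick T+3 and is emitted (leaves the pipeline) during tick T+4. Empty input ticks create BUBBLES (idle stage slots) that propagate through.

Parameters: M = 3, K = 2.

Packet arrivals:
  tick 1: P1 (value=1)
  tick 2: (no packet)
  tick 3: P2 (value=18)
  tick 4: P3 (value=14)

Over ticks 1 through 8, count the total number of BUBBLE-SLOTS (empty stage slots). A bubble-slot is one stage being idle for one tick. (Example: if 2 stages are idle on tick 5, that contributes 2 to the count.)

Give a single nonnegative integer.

Tick 1: [PARSE:P1(v=1,ok=F), VALIDATE:-, TRANSFORM:-, EMIT:-] out:-; bubbles=3
Tick 2: [PARSE:-, VALIDATE:P1(v=1,ok=F), TRANSFORM:-, EMIT:-] out:-; bubbles=3
Tick 3: [PARSE:P2(v=18,ok=F), VALIDATE:-, TRANSFORM:P1(v=0,ok=F), EMIT:-] out:-; bubbles=2
Tick 4: [PARSE:P3(v=14,ok=F), VALIDATE:P2(v=18,ok=F), TRANSFORM:-, EMIT:P1(v=0,ok=F)] out:-; bubbles=1
Tick 5: [PARSE:-, VALIDATE:P3(v=14,ok=T), TRANSFORM:P2(v=0,ok=F), EMIT:-] out:P1(v=0); bubbles=2
Tick 6: [PARSE:-, VALIDATE:-, TRANSFORM:P3(v=28,ok=T), EMIT:P2(v=0,ok=F)] out:-; bubbles=2
Tick 7: [PARSE:-, VALIDATE:-, TRANSFORM:-, EMIT:P3(v=28,ok=T)] out:P2(v=0); bubbles=3
Tick 8: [PARSE:-, VALIDATE:-, TRANSFORM:-, EMIT:-] out:P3(v=28); bubbles=4
Total bubble-slots: 20

Answer: 20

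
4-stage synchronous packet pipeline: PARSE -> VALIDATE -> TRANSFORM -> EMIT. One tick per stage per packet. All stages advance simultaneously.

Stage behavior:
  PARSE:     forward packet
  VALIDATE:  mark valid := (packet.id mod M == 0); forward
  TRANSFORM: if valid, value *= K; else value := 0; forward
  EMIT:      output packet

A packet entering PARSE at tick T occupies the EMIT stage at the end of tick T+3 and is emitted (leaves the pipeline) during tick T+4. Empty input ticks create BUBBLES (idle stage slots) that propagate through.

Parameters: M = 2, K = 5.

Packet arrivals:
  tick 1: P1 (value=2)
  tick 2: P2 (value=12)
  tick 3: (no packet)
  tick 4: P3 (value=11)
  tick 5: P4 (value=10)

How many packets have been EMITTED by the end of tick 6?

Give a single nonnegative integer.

Tick 1: [PARSE:P1(v=2,ok=F), VALIDATE:-, TRANSFORM:-, EMIT:-] out:-; in:P1
Tick 2: [PARSE:P2(v=12,ok=F), VALIDATE:P1(v=2,ok=F), TRANSFORM:-, EMIT:-] out:-; in:P2
Tick 3: [PARSE:-, VALIDATE:P2(v=12,ok=T), TRANSFORM:P1(v=0,ok=F), EMIT:-] out:-; in:-
Tick 4: [PARSE:P3(v=11,ok=F), VALIDATE:-, TRANSFORM:P2(v=60,ok=T), EMIT:P1(v=0,ok=F)] out:-; in:P3
Tick 5: [PARSE:P4(v=10,ok=F), VALIDATE:P3(v=11,ok=F), TRANSFORM:-, EMIT:P2(v=60,ok=T)] out:P1(v=0); in:P4
Tick 6: [PARSE:-, VALIDATE:P4(v=10,ok=T), TRANSFORM:P3(v=0,ok=F), EMIT:-] out:P2(v=60); in:-
Emitted by tick 6: ['P1', 'P2']

Answer: 2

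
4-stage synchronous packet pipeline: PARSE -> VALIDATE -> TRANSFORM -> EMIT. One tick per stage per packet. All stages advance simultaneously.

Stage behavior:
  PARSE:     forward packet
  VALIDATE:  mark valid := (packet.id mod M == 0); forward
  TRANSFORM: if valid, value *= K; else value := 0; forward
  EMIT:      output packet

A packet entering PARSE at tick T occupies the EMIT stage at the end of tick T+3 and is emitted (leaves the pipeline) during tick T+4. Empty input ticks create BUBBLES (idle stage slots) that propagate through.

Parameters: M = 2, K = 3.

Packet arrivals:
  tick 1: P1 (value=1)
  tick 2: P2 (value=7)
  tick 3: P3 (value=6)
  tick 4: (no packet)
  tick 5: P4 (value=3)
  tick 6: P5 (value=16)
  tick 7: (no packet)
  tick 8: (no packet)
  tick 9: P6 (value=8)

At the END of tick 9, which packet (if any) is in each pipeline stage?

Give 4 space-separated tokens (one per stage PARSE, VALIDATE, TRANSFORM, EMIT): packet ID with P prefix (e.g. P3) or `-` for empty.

Tick 1: [PARSE:P1(v=1,ok=F), VALIDATE:-, TRANSFORM:-, EMIT:-] out:-; in:P1
Tick 2: [PARSE:P2(v=7,ok=F), VALIDATE:P1(v=1,ok=F), TRANSFORM:-, EMIT:-] out:-; in:P2
Tick 3: [PARSE:P3(v=6,ok=F), VALIDATE:P2(v=7,ok=T), TRANSFORM:P1(v=0,ok=F), EMIT:-] out:-; in:P3
Tick 4: [PARSE:-, VALIDATE:P3(v=6,ok=F), TRANSFORM:P2(v=21,ok=T), EMIT:P1(v=0,ok=F)] out:-; in:-
Tick 5: [PARSE:P4(v=3,ok=F), VALIDATE:-, TRANSFORM:P3(v=0,ok=F), EMIT:P2(v=21,ok=T)] out:P1(v=0); in:P4
Tick 6: [PARSE:P5(v=16,ok=F), VALIDATE:P4(v=3,ok=T), TRANSFORM:-, EMIT:P3(v=0,ok=F)] out:P2(v=21); in:P5
Tick 7: [PARSE:-, VALIDATE:P5(v=16,ok=F), TRANSFORM:P4(v=9,ok=T), EMIT:-] out:P3(v=0); in:-
Tick 8: [PARSE:-, VALIDATE:-, TRANSFORM:P5(v=0,ok=F), EMIT:P4(v=9,ok=T)] out:-; in:-
Tick 9: [PARSE:P6(v=8,ok=F), VALIDATE:-, TRANSFORM:-, EMIT:P5(v=0,ok=F)] out:P4(v=9); in:P6
At end of tick 9: ['P6', '-', '-', 'P5']

Answer: P6 - - P5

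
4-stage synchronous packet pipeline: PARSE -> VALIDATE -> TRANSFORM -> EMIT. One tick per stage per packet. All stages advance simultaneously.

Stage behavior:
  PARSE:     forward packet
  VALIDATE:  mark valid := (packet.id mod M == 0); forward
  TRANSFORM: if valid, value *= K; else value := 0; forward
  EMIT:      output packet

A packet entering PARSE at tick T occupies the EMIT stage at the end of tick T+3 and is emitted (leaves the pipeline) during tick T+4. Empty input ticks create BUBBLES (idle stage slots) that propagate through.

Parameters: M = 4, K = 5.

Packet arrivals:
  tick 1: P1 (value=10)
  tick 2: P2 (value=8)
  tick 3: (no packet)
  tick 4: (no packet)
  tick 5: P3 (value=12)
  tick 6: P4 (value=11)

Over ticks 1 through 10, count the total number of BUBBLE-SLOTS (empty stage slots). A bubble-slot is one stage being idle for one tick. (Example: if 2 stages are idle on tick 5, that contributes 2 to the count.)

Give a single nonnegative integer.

Answer: 24

Derivation:
Tick 1: [PARSE:P1(v=10,ok=F), VALIDATE:-, TRANSFORM:-, EMIT:-] out:-; bubbles=3
Tick 2: [PARSE:P2(v=8,ok=F), VALIDATE:P1(v=10,ok=F), TRANSFORM:-, EMIT:-] out:-; bubbles=2
Tick 3: [PARSE:-, VALIDATE:P2(v=8,ok=F), TRANSFORM:P1(v=0,ok=F), EMIT:-] out:-; bubbles=2
Tick 4: [PARSE:-, VALIDATE:-, TRANSFORM:P2(v=0,ok=F), EMIT:P1(v=0,ok=F)] out:-; bubbles=2
Tick 5: [PARSE:P3(v=12,ok=F), VALIDATE:-, TRANSFORM:-, EMIT:P2(v=0,ok=F)] out:P1(v=0); bubbles=2
Tick 6: [PARSE:P4(v=11,ok=F), VALIDATE:P3(v=12,ok=F), TRANSFORM:-, EMIT:-] out:P2(v=0); bubbles=2
Tick 7: [PARSE:-, VALIDATE:P4(v=11,ok=T), TRANSFORM:P3(v=0,ok=F), EMIT:-] out:-; bubbles=2
Tick 8: [PARSE:-, VALIDATE:-, TRANSFORM:P4(v=55,ok=T), EMIT:P3(v=0,ok=F)] out:-; bubbles=2
Tick 9: [PARSE:-, VALIDATE:-, TRANSFORM:-, EMIT:P4(v=55,ok=T)] out:P3(v=0); bubbles=3
Tick 10: [PARSE:-, VALIDATE:-, TRANSFORM:-, EMIT:-] out:P4(v=55); bubbles=4
Total bubble-slots: 24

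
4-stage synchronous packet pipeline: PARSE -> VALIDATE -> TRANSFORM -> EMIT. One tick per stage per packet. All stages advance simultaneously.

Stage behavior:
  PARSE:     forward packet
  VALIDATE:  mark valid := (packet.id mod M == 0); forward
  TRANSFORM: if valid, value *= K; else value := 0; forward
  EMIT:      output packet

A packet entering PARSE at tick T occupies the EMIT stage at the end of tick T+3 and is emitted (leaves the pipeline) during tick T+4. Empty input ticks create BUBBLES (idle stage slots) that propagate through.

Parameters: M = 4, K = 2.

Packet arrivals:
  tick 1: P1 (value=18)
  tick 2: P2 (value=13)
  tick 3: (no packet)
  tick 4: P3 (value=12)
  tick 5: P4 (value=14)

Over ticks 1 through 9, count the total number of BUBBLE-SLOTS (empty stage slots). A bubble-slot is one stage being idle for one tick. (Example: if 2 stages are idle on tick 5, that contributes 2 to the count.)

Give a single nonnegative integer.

Answer: 20

Derivation:
Tick 1: [PARSE:P1(v=18,ok=F), VALIDATE:-, TRANSFORM:-, EMIT:-] out:-; bubbles=3
Tick 2: [PARSE:P2(v=13,ok=F), VALIDATE:P1(v=18,ok=F), TRANSFORM:-, EMIT:-] out:-; bubbles=2
Tick 3: [PARSE:-, VALIDATE:P2(v=13,ok=F), TRANSFORM:P1(v=0,ok=F), EMIT:-] out:-; bubbles=2
Tick 4: [PARSE:P3(v=12,ok=F), VALIDATE:-, TRANSFORM:P2(v=0,ok=F), EMIT:P1(v=0,ok=F)] out:-; bubbles=1
Tick 5: [PARSE:P4(v=14,ok=F), VALIDATE:P3(v=12,ok=F), TRANSFORM:-, EMIT:P2(v=0,ok=F)] out:P1(v=0); bubbles=1
Tick 6: [PARSE:-, VALIDATE:P4(v=14,ok=T), TRANSFORM:P3(v=0,ok=F), EMIT:-] out:P2(v=0); bubbles=2
Tick 7: [PARSE:-, VALIDATE:-, TRANSFORM:P4(v=28,ok=T), EMIT:P3(v=0,ok=F)] out:-; bubbles=2
Tick 8: [PARSE:-, VALIDATE:-, TRANSFORM:-, EMIT:P4(v=28,ok=T)] out:P3(v=0); bubbles=3
Tick 9: [PARSE:-, VALIDATE:-, TRANSFORM:-, EMIT:-] out:P4(v=28); bubbles=4
Total bubble-slots: 20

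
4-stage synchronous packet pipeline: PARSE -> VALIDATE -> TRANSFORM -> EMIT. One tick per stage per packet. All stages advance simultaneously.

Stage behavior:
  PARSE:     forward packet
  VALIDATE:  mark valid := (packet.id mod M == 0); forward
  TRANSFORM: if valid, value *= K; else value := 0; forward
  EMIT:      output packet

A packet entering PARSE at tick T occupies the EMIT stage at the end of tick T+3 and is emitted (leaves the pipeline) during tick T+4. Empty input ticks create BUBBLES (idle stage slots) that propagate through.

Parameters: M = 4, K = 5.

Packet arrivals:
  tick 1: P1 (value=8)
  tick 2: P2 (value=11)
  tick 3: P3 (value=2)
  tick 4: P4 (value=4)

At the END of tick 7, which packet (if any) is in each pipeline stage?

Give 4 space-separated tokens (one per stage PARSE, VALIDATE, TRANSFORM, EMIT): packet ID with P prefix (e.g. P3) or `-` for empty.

Tick 1: [PARSE:P1(v=8,ok=F), VALIDATE:-, TRANSFORM:-, EMIT:-] out:-; in:P1
Tick 2: [PARSE:P2(v=11,ok=F), VALIDATE:P1(v=8,ok=F), TRANSFORM:-, EMIT:-] out:-; in:P2
Tick 3: [PARSE:P3(v=2,ok=F), VALIDATE:P2(v=11,ok=F), TRANSFORM:P1(v=0,ok=F), EMIT:-] out:-; in:P3
Tick 4: [PARSE:P4(v=4,ok=F), VALIDATE:P3(v=2,ok=F), TRANSFORM:P2(v=0,ok=F), EMIT:P1(v=0,ok=F)] out:-; in:P4
Tick 5: [PARSE:-, VALIDATE:P4(v=4,ok=T), TRANSFORM:P3(v=0,ok=F), EMIT:P2(v=0,ok=F)] out:P1(v=0); in:-
Tick 6: [PARSE:-, VALIDATE:-, TRANSFORM:P4(v=20,ok=T), EMIT:P3(v=0,ok=F)] out:P2(v=0); in:-
Tick 7: [PARSE:-, VALIDATE:-, TRANSFORM:-, EMIT:P4(v=20,ok=T)] out:P3(v=0); in:-
At end of tick 7: ['-', '-', '-', 'P4']

Answer: - - - P4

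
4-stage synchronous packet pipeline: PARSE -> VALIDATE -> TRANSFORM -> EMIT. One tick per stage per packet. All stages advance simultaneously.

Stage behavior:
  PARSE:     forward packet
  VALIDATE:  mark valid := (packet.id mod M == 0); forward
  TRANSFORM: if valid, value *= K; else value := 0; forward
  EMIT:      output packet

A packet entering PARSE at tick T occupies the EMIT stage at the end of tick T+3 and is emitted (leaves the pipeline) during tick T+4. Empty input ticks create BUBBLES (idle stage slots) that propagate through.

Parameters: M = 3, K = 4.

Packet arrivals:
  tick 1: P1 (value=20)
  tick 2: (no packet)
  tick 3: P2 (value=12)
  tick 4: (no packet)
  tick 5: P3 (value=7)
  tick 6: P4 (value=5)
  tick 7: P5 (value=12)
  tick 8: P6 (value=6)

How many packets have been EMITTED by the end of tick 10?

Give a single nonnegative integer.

Answer: 4

Derivation:
Tick 1: [PARSE:P1(v=20,ok=F), VALIDATE:-, TRANSFORM:-, EMIT:-] out:-; in:P1
Tick 2: [PARSE:-, VALIDATE:P1(v=20,ok=F), TRANSFORM:-, EMIT:-] out:-; in:-
Tick 3: [PARSE:P2(v=12,ok=F), VALIDATE:-, TRANSFORM:P1(v=0,ok=F), EMIT:-] out:-; in:P2
Tick 4: [PARSE:-, VALIDATE:P2(v=12,ok=F), TRANSFORM:-, EMIT:P1(v=0,ok=F)] out:-; in:-
Tick 5: [PARSE:P3(v=7,ok=F), VALIDATE:-, TRANSFORM:P2(v=0,ok=F), EMIT:-] out:P1(v=0); in:P3
Tick 6: [PARSE:P4(v=5,ok=F), VALIDATE:P3(v=7,ok=T), TRANSFORM:-, EMIT:P2(v=0,ok=F)] out:-; in:P4
Tick 7: [PARSE:P5(v=12,ok=F), VALIDATE:P4(v=5,ok=F), TRANSFORM:P3(v=28,ok=T), EMIT:-] out:P2(v=0); in:P5
Tick 8: [PARSE:P6(v=6,ok=F), VALIDATE:P5(v=12,ok=F), TRANSFORM:P4(v=0,ok=F), EMIT:P3(v=28,ok=T)] out:-; in:P6
Tick 9: [PARSE:-, VALIDATE:P6(v=6,ok=T), TRANSFORM:P5(v=0,ok=F), EMIT:P4(v=0,ok=F)] out:P3(v=28); in:-
Tick 10: [PARSE:-, VALIDATE:-, TRANSFORM:P6(v=24,ok=T), EMIT:P5(v=0,ok=F)] out:P4(v=0); in:-
Emitted by tick 10: ['P1', 'P2', 'P3', 'P4']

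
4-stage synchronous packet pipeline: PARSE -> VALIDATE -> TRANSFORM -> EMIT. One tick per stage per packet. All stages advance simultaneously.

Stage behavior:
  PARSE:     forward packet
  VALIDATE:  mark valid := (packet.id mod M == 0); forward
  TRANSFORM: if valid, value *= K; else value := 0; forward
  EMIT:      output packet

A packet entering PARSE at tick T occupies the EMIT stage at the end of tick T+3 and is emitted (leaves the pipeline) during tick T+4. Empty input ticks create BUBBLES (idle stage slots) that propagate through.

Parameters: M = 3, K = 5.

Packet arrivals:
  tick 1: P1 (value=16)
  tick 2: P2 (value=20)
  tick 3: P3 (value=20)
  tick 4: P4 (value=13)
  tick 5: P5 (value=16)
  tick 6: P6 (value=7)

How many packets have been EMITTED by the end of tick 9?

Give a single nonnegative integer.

Tick 1: [PARSE:P1(v=16,ok=F), VALIDATE:-, TRANSFORM:-, EMIT:-] out:-; in:P1
Tick 2: [PARSE:P2(v=20,ok=F), VALIDATE:P1(v=16,ok=F), TRANSFORM:-, EMIT:-] out:-; in:P2
Tick 3: [PARSE:P3(v=20,ok=F), VALIDATE:P2(v=20,ok=F), TRANSFORM:P1(v=0,ok=F), EMIT:-] out:-; in:P3
Tick 4: [PARSE:P4(v=13,ok=F), VALIDATE:P3(v=20,ok=T), TRANSFORM:P2(v=0,ok=F), EMIT:P1(v=0,ok=F)] out:-; in:P4
Tick 5: [PARSE:P5(v=16,ok=F), VALIDATE:P4(v=13,ok=F), TRANSFORM:P3(v=100,ok=T), EMIT:P2(v=0,ok=F)] out:P1(v=0); in:P5
Tick 6: [PARSE:P6(v=7,ok=F), VALIDATE:P5(v=16,ok=F), TRANSFORM:P4(v=0,ok=F), EMIT:P3(v=100,ok=T)] out:P2(v=0); in:P6
Tick 7: [PARSE:-, VALIDATE:P6(v=7,ok=T), TRANSFORM:P5(v=0,ok=F), EMIT:P4(v=0,ok=F)] out:P3(v=100); in:-
Tick 8: [PARSE:-, VALIDATE:-, TRANSFORM:P6(v=35,ok=T), EMIT:P5(v=0,ok=F)] out:P4(v=0); in:-
Tick 9: [PARSE:-, VALIDATE:-, TRANSFORM:-, EMIT:P6(v=35,ok=T)] out:P5(v=0); in:-
Emitted by tick 9: ['P1', 'P2', 'P3', 'P4', 'P5']

Answer: 5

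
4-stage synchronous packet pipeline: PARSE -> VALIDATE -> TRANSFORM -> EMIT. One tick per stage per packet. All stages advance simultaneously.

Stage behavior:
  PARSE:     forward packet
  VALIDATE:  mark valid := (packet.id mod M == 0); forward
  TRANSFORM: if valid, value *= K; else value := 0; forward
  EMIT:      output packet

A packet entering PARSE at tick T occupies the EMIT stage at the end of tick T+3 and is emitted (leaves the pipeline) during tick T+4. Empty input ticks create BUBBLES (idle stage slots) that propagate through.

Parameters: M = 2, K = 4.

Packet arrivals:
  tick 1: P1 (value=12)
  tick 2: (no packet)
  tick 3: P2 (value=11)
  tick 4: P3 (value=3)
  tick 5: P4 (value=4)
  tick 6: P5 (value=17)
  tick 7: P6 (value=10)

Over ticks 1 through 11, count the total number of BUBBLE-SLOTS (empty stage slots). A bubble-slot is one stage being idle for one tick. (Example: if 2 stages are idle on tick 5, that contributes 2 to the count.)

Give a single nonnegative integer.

Answer: 20

Derivation:
Tick 1: [PARSE:P1(v=12,ok=F), VALIDATE:-, TRANSFORM:-, EMIT:-] out:-; bubbles=3
Tick 2: [PARSE:-, VALIDATE:P1(v=12,ok=F), TRANSFORM:-, EMIT:-] out:-; bubbles=3
Tick 3: [PARSE:P2(v=11,ok=F), VALIDATE:-, TRANSFORM:P1(v=0,ok=F), EMIT:-] out:-; bubbles=2
Tick 4: [PARSE:P3(v=3,ok=F), VALIDATE:P2(v=11,ok=T), TRANSFORM:-, EMIT:P1(v=0,ok=F)] out:-; bubbles=1
Tick 5: [PARSE:P4(v=4,ok=F), VALIDATE:P3(v=3,ok=F), TRANSFORM:P2(v=44,ok=T), EMIT:-] out:P1(v=0); bubbles=1
Tick 6: [PARSE:P5(v=17,ok=F), VALIDATE:P4(v=4,ok=T), TRANSFORM:P3(v=0,ok=F), EMIT:P2(v=44,ok=T)] out:-; bubbles=0
Tick 7: [PARSE:P6(v=10,ok=F), VALIDATE:P5(v=17,ok=F), TRANSFORM:P4(v=16,ok=T), EMIT:P3(v=0,ok=F)] out:P2(v=44); bubbles=0
Tick 8: [PARSE:-, VALIDATE:P6(v=10,ok=T), TRANSFORM:P5(v=0,ok=F), EMIT:P4(v=16,ok=T)] out:P3(v=0); bubbles=1
Tick 9: [PARSE:-, VALIDATE:-, TRANSFORM:P6(v=40,ok=T), EMIT:P5(v=0,ok=F)] out:P4(v=16); bubbles=2
Tick 10: [PARSE:-, VALIDATE:-, TRANSFORM:-, EMIT:P6(v=40,ok=T)] out:P5(v=0); bubbles=3
Tick 11: [PARSE:-, VALIDATE:-, TRANSFORM:-, EMIT:-] out:P6(v=40); bubbles=4
Total bubble-slots: 20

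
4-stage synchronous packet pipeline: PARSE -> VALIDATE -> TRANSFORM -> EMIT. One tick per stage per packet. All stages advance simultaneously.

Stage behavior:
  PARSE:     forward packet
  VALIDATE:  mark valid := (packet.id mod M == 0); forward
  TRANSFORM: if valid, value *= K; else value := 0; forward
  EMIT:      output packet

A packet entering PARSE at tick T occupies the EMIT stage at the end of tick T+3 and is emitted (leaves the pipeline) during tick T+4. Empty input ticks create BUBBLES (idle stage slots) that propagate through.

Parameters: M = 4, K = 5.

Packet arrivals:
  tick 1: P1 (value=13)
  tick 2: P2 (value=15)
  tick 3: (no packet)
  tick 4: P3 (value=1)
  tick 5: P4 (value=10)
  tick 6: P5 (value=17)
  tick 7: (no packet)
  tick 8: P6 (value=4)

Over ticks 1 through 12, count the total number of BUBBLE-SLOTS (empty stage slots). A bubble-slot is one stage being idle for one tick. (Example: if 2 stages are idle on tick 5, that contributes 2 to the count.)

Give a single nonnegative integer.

Tick 1: [PARSE:P1(v=13,ok=F), VALIDATE:-, TRANSFORM:-, EMIT:-] out:-; bubbles=3
Tick 2: [PARSE:P2(v=15,ok=F), VALIDATE:P1(v=13,ok=F), TRANSFORM:-, EMIT:-] out:-; bubbles=2
Tick 3: [PARSE:-, VALIDATE:P2(v=15,ok=F), TRANSFORM:P1(v=0,ok=F), EMIT:-] out:-; bubbles=2
Tick 4: [PARSE:P3(v=1,ok=F), VALIDATE:-, TRANSFORM:P2(v=0,ok=F), EMIT:P1(v=0,ok=F)] out:-; bubbles=1
Tick 5: [PARSE:P4(v=10,ok=F), VALIDATE:P3(v=1,ok=F), TRANSFORM:-, EMIT:P2(v=0,ok=F)] out:P1(v=0); bubbles=1
Tick 6: [PARSE:P5(v=17,ok=F), VALIDATE:P4(v=10,ok=T), TRANSFORM:P3(v=0,ok=F), EMIT:-] out:P2(v=0); bubbles=1
Tick 7: [PARSE:-, VALIDATE:P5(v=17,ok=F), TRANSFORM:P4(v=50,ok=T), EMIT:P3(v=0,ok=F)] out:-; bubbles=1
Tick 8: [PARSE:P6(v=4,ok=F), VALIDATE:-, TRANSFORM:P5(v=0,ok=F), EMIT:P4(v=50,ok=T)] out:P3(v=0); bubbles=1
Tick 9: [PARSE:-, VALIDATE:P6(v=4,ok=F), TRANSFORM:-, EMIT:P5(v=0,ok=F)] out:P4(v=50); bubbles=2
Tick 10: [PARSE:-, VALIDATE:-, TRANSFORM:P6(v=0,ok=F), EMIT:-] out:P5(v=0); bubbles=3
Tick 11: [PARSE:-, VALIDATE:-, TRANSFORM:-, EMIT:P6(v=0,ok=F)] out:-; bubbles=3
Tick 12: [PARSE:-, VALIDATE:-, TRANSFORM:-, EMIT:-] out:P6(v=0); bubbles=4
Total bubble-slots: 24

Answer: 24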